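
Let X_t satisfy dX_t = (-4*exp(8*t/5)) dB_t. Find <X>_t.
<X>_t = 5*exp(16*t/5) - 5

For an Itô process dX_t = a(t) dt + b(t) dB_t, the quadratic variation is <X>_t = int_0^t b(s)^2 ds (the drift term does not contribute). Here b(s) = -4*exp(8*s/5), so
  b(s)^2 = 16*exp(16*s/5).
Integrating from 0 to t:
  <X>_t = int_0^t (16*exp(16*s/5)) ds = 5*exp(16*t/5) - 5.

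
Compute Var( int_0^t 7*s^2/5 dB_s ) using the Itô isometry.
Var = 49*t^5/125

The Itô integral of a deterministic integrand f(s) has mean 0 because each increment f(s) * (B_{s+ds} - B_s) has mean 0. By the Itô isometry:
  Var( int_0^t f(s) dB_s ) = E[ (int_0^t f(s) dB_s)^2 ] = int_0^t f(s)^2 ds.
Here f(s) = 7*s^2/5, so f(s)^2 = 49*s^4/25. Integrate:
  int_0^t (49*s^4/25) ds = 49*t^5/125.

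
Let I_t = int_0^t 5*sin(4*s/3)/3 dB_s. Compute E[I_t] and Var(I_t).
E[I_t] = 0; Var(I_t) = 25*t/18 - 25*sin(4*t/3)*cos(4*t/3)/24

The Itô integral of a deterministic integrand f(s) has mean 0 because each increment f(s) * (B_{s+ds} - B_s) has mean 0. By the Itô isometry:
  Var( int_0^t f(s) dB_s ) = E[ (int_0^t f(s) dB_s)^2 ] = int_0^t f(s)^2 ds.
Here f(s) = 5*sin(4*s/3)/3, so f(s)^2 = 25*sin(4*s/3)^2/9. Integrate:
  int_0^t (25*sin(4*s/3)^2/9) ds = 25*t/18 - 25*sin(4*t/3)*cos(4*t/3)/24.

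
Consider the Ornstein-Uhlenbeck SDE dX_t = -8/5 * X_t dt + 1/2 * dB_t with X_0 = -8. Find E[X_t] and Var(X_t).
E[X_t] = -8*exp(-8*t/5); Var(X_t) = 5/64 - 5*exp(-16*t/5)/64

The OU SDE dX = -theta X dt + sigma dB admits the integrating factor exp(theta t): d(exp(theta t) X_t) = sigma exp(theta t) dB_t. Integrating from 0 to t:
  X_t = x_0 * exp(-theta t) + sigma * int_0^t exp(-theta (t-s)) dB_s.
The Itô integral has mean 0 and (by the Itô isometry) variance sigma^2 * int_0^t exp(-2 theta (t - s)) ds = sigma^2 * (1 - exp(-2 theta t)) / (2 theta).
With theta = 8/5, sigma = 1/2, x_0 = -8:
  E[X_t] = -8 * exp(-8/5 t) = -8*exp(-8*t/5)
  Var(X_t) = (1/2)^2 * (1 - exp(-2*8/5 t)) / (2 * 8/5) = 5/64 - 5*exp(-16*t/5)/64.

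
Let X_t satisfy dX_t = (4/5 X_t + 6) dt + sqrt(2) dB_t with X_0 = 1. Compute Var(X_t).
Var(X_t) = 5*exp(8*t/5)/4 - 5/4

The variance V(t) = Var(X_t) satisfies V'(t) = 2 a V(t) + c^2 with V(0) = 0 (drift coefficient is linear in X, diffusion is constant). With a = 4/5, c = sqrt(2), the solution is
  V(t) = (c^2 / (2 a)) * (exp(2 a t) - 1)
       = (sqrt(2)^2 / (2*(4/5))) * (exp((8/5) t) - 1)
       = 5*exp(8*t/5)/4 - 5/4.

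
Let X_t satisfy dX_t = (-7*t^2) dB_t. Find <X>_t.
<X>_t = 49*t^5/5

For an Itô process dX_t = a(t) dt + b(t) dB_t, the quadratic variation is <X>_t = int_0^t b(s)^2 ds (the drift term does not contribute). Here b(s) = -7*s^2, so
  b(s)^2 = 49*s^4.
Integrating from 0 to t:
  <X>_t = int_0^t (49*s^4) ds = 49*t^5/5.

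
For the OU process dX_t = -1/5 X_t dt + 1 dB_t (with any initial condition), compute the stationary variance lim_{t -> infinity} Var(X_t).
lim Var(X_t) = 5/2

The OU SDE dX = -theta X dt + sigma dB admits the integrating factor exp(theta t): d(exp(theta t) X_t) = sigma exp(theta t) dB_t. Integrating from 0 to t gives X_t = x_0 * exp(-theta t) + sigma * int_0^t exp(-theta (t-s)) dB_s for any initial x_0. The Itô integral has variance (by the Itô isometry) sigma^2 * int_0^t exp(-2 theta (t - s)) ds = sigma^2 * (1 - exp(-2 theta t)) / (2 theta), independent of x_0.
With theta = 1/5, sigma = 1:
  Var(X_t) = (1)^2 * (1 - exp(-2*1/5 t)) / (2 * 1/5) = 5/2 - 5*exp(-2*t/5)/2.
As t -> infinity, exp(-2*1/5 t) -> 0, so the stationary variance is sigma^2 / (2 theta) = 5/2.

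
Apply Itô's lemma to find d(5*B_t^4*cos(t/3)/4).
d(5*B_t^4*cos(t/3)/4) = (5*B_t^2*(-B_t^2*sin(t/3) + 18*cos(t/3))/12) dt + (5*B_t^3*cos(t/3)) dB_t

Itô's formula for f(t, x): d f(t, B_t) = (f_t + (1/2) f_xx) dt + f_x dB_t. Compute partials of f(t, x) = 5*x^4*cos(t/3)/4:
  f_t(t,x)  = -5*x^4*sin(t/3)/12
  f_x(t,x)  = 5*x^3*cos(t/3)
  f_xx(t,x) = 15*x^2*cos(t/3)
Assemble drift = f_t + (1/2) f_xx = 5*x^2*(-x^2*sin(t/3) + 18*cos(t/3))/12 and diffusion = f_x = 5*x^3*cos(t/3). Substituting x = B_t:
  d(5*B_t^4*cos(t/3)/4) = (5*B_t^2*(-B_t^2*sin(t/3) + 18*cos(t/3))/12) dt + (5*B_t^3*cos(t/3)) dB_t.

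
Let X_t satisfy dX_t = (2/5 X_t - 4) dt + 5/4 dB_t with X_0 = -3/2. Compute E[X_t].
E[X_t] = 10 - 23*exp(2*t/5)/2

Taking expectations and using E[dB_t] = 0, the mean m(t) = E[X_t] satisfies the ODE m'(t) = a m(t) + b with m(0) = x_0. With a = 2/5, b = -4, x_0 = -3/2, the solution is
  m(t) = x_0 * exp(a t) + (b/a) * (exp(a t) - 1)
       = (-3/2) * exp((2/5) t) + ((-4)/(2/5)) * (exp((2/5) t) - 1)
       = 10 - 23*exp(2*t/5)/2.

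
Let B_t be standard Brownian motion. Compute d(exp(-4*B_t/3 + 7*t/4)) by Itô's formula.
d(exp(-4*B_t/3 + 7*t/4)) = (95*exp(-4*B_t/3 + 7*t/4)/36) dt + (-4*exp(-4*B_t/3 + 7*t/4)/3) dB_t

Itô's formula for f(t, x): d f(t, B_t) = (f_t + (1/2) f_xx) dt + f_x dB_t. Compute partials of f(t, x) = exp(7*t/4 - 4*x/3):
  f_t(t,x)  = 7*exp(7*t/4 - 4*x/3)/4
  f_x(t,x)  = -4*exp(7*t/4 - 4*x/3)/3
  f_xx(t,x) = 16*exp(7*t/4 - 4*x/3)/9
Assemble drift = f_t + (1/2) f_xx = 95*exp(7*t/4 - 4*x/3)/36 and diffusion = f_x = -4*exp(7*t/4 - 4*x/3)/3. Substituting x = B_t:
  d(exp(-4*B_t/3 + 7*t/4)) = (95*exp(-4*B_t/3 + 7*t/4)/36) dt + (-4*exp(-4*B_t/3 + 7*t/4)/3) dB_t.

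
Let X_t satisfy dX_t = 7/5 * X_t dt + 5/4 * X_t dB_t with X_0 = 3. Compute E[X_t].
E[X_t] = 3*exp(7*t/5)

For GBM dX = mu X dt + sigma X dB with X_0 = x_0, apply Itô to Y = log X: dY = (mu - sigma^2/2) dt + sigma dB, so Y_t = log(x_0) + (mu - sigma^2/2) t + sigma B_t and hence X_t = x_0 * exp((mu - sigma^2/2) t + sigma B_t).
With mu = 7/5, sigma = 5/4, x_0 = 3, this gives:
  X_t = 3 * exp((99/160) * t + (5/4) * B_t).
Since sigma*B_t ~ Normal(0, sigma^2 t), E[exp(sigma*B_t)] = exp(sigma^2 t / 2); so E[X_t] = x_0 * exp((mu - sigma^2/2) t) * exp(sigma^2 t / 2) = x_0 * exp(mu t) = 3*exp(7*t/5).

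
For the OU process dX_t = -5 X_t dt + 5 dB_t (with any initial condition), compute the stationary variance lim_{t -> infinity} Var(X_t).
lim Var(X_t) = 5/2

The OU SDE dX = -theta X dt + sigma dB admits the integrating factor exp(theta t): d(exp(theta t) X_t) = sigma exp(theta t) dB_t. Integrating from 0 to t gives X_t = x_0 * exp(-theta t) + sigma * int_0^t exp(-theta (t-s)) dB_s for any initial x_0. The Itô integral has variance (by the Itô isometry) sigma^2 * int_0^t exp(-2 theta (t - s)) ds = sigma^2 * (1 - exp(-2 theta t)) / (2 theta), independent of x_0.
With theta = 5, sigma = 5:
  Var(X_t) = (5)^2 * (1 - exp(-2*5 t)) / (2 * 5) = 5/2 - 5*exp(-10*t)/2.
As t -> infinity, exp(-2*5 t) -> 0, so the stationary variance is sigma^2 / (2 theta) = 5/2.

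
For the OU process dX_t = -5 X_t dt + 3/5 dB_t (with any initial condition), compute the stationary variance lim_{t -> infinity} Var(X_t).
lim Var(X_t) = 9/250

The OU SDE dX = -theta X dt + sigma dB admits the integrating factor exp(theta t): d(exp(theta t) X_t) = sigma exp(theta t) dB_t. Integrating from 0 to t gives X_t = x_0 * exp(-theta t) + sigma * int_0^t exp(-theta (t-s)) dB_s for any initial x_0. The Itô integral has variance (by the Itô isometry) sigma^2 * int_0^t exp(-2 theta (t - s)) ds = sigma^2 * (1 - exp(-2 theta t)) / (2 theta), independent of x_0.
With theta = 5, sigma = 3/5:
  Var(X_t) = (3/5)^2 * (1 - exp(-2*5 t)) / (2 * 5) = 9/250 - 9*exp(-10*t)/250.
As t -> infinity, exp(-2*5 t) -> 0, so the stationary variance is sigma^2 / (2 theta) = 9/250.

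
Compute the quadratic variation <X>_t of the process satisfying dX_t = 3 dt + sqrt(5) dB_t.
<X>_t = 5*t

For an Itô process dX_t = a(t) dt + b(t) dB_t, the quadratic variation is <X>_t = int_0^t b(s)^2 ds (the drift term does not contribute). Here b(s) = sqrt(5), so
  b(s)^2 = 5.
Integrating from 0 to t:
  <X>_t = int_0^t (5) ds = 5*t.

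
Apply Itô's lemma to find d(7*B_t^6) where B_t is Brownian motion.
d(7*B_t^6) = (105*B_t^4) dt + (42*B_t^5) dB_t

Itô's formula for f(B_t) gives d f(B_t) = f'(B_t) dB_t + (1/2) f''(B_t) dt. Compute derivatives of f(x) = 7*x^6:
  f'(x)  = 42*x^5
  f''(x) = 210*x^4
Substitute x = B_t and multiply the f'' term by 1/2:
  drift     = (1/2) * (210*x^4) evaluated at B_t = 105*B_t^4
  diffusion = (42*x^5) evaluated at B_t = 42*B_t^5
Therefore d(7*B_t^6) = (105*B_t^4) dt + (42*B_t^5) dB_t.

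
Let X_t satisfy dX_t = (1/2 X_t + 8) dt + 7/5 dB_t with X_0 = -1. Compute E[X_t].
E[X_t] = 15*exp(t/2) - 16

Taking expectations and using E[dB_t] = 0, the mean m(t) = E[X_t] satisfies the ODE m'(t) = a m(t) + b with m(0) = x_0. With a = 1/2, b = 8, x_0 = -1, the solution is
  m(t) = x_0 * exp(a t) + (b/a) * (exp(a t) - 1)
       = (-1) * exp((1/2) t) + (8/(1/2)) * (exp((1/2) t) - 1)
       = 15*exp(t/2) - 16.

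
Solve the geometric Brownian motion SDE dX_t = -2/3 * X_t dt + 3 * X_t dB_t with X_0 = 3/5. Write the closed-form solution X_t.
X_t = 3/5 * exp((-31/6) * t + (3) * B_t)

For GBM dX = mu X dt + sigma X dB with X_0 = x_0, apply Itô to Y = log X: dY = (mu - sigma^2/2) dt + sigma dB, so Y_t = log(x_0) + (mu - sigma^2/2) t + sigma B_t and hence X_t = x_0 * exp((mu - sigma^2/2) t + sigma B_t).
With mu = -2/3, sigma = 3, x_0 = 3/5, this gives:
  X_t = 3/5 * exp((-31/6) * t + (3) * B_t).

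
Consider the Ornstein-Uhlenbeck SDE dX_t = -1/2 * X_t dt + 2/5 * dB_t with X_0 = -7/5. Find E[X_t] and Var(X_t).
E[X_t] = -7*exp(-t/2)/5; Var(X_t) = 4/25 - 4*exp(-t)/25

The OU SDE dX = -theta X dt + sigma dB admits the integrating factor exp(theta t): d(exp(theta t) X_t) = sigma exp(theta t) dB_t. Integrating from 0 to t:
  X_t = x_0 * exp(-theta t) + sigma * int_0^t exp(-theta (t-s)) dB_s.
The Itô integral has mean 0 and (by the Itô isometry) variance sigma^2 * int_0^t exp(-2 theta (t - s)) ds = sigma^2 * (1 - exp(-2 theta t)) / (2 theta).
With theta = 1/2, sigma = 2/5, x_0 = -7/5:
  E[X_t] = -7/5 * exp(-1/2 t) = -7*exp(-t/2)/5
  Var(X_t) = (2/5)^2 * (1 - exp(-2*1/2 t)) / (2 * 1/2) = 4/25 - 4*exp(-t)/25.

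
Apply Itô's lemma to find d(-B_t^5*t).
d(-B_t^5*t) = (B_t^3*(-B_t^2 - 10*t)) dt + (-5*B_t^4*t) dB_t

Itô's formula for f(t, x): d f(t, B_t) = (f_t + (1/2) f_xx) dt + f_x dB_t. Compute partials of f(t, x) = -t*x^5:
  f_t(t,x)  = -x^5
  f_x(t,x)  = -5*t*x^4
  f_xx(t,x) = -20*t*x^3
Assemble drift = f_t + (1/2) f_xx = x^3*(-10*t - x^2) and diffusion = f_x = -5*t*x^4. Substituting x = B_t:
  d(-B_t^5*t) = (B_t^3*(-B_t^2 - 10*t)) dt + (-5*B_t^4*t) dB_t.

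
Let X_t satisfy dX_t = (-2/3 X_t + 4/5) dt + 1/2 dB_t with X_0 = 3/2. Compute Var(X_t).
Var(X_t) = 3/16 - 3*exp(-4*t/3)/16

The variance V(t) = Var(X_t) satisfies V'(t) = 2 a V(t) + c^2 with V(0) = 0 (drift coefficient is linear in X, diffusion is constant). With a = -2/3, c = 1/2, the solution is
  V(t) = (c^2 / (2 a)) * (exp(2 a t) - 1)
       = ((1/2)^2 / (2*(-2/3))) * (exp((-4/3) t) - 1)
       = 3/16 - 3*exp(-4*t/3)/16.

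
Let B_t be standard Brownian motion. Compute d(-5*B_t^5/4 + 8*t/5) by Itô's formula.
d(-5*B_t^5/4 + 8*t/5) = (8/5 - 25*B_t^3/2) dt + (-25*B_t^4/4) dB_t

Itô's formula for f(t, x): d f(t, B_t) = (f_t + (1/2) f_xx) dt + f_x dB_t. Compute partials of f(t, x) = 8*t/5 - 5*x^5/4:
  f_t(t,x)  = 8/5
  f_x(t,x)  = -25*x^4/4
  f_xx(t,x) = -25*x^3
Assemble drift = f_t + (1/2) f_xx = 8/5 - 25*x^3/2 and diffusion = f_x = -25*x^4/4. Substituting x = B_t:
  d(-5*B_t^5/4 + 8*t/5) = (8/5 - 25*B_t^3/2) dt + (-25*B_t^4/4) dB_t.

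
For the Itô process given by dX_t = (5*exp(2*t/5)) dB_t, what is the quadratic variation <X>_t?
<X>_t = 125*exp(4*t/5)/4 - 125/4

For an Itô process dX_t = a(t) dt + b(t) dB_t, the quadratic variation is <X>_t = int_0^t b(s)^2 ds (the drift term does not contribute). Here b(s) = 5*exp(2*s/5), so
  b(s)^2 = 25*exp(4*s/5).
Integrating from 0 to t:
  <X>_t = int_0^t (25*exp(4*s/5)) ds = 125*exp(4*t/5)/4 - 125/4.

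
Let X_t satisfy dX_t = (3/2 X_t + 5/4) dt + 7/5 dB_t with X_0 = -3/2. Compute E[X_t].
E[X_t] = -2*exp(3*t/2)/3 - 5/6

Taking expectations and using E[dB_t] = 0, the mean m(t) = E[X_t] satisfies the ODE m'(t) = a m(t) + b with m(0) = x_0. With a = 3/2, b = 5/4, x_0 = -3/2, the solution is
  m(t) = x_0 * exp(a t) + (b/a) * (exp(a t) - 1)
       = (-3/2) * exp((3/2) t) + ((5/4)/(3/2)) * (exp((3/2) t) - 1)
       = -2*exp(3*t/2)/3 - 5/6.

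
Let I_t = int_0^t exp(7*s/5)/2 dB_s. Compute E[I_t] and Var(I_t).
E[I_t] = 0; Var(I_t) = 5*exp(14*t/5)/56 - 5/56

The Itô integral of a deterministic integrand f(s) has mean 0 because each increment f(s) * (B_{s+ds} - B_s) has mean 0. By the Itô isometry:
  Var( int_0^t f(s) dB_s ) = E[ (int_0^t f(s) dB_s)^2 ] = int_0^t f(s)^2 ds.
Here f(s) = exp(7*s/5)/2, so f(s)^2 = exp(14*s/5)/4. Integrate:
  int_0^t (exp(14*s/5)/4) ds = 5*exp(14*t/5)/56 - 5/56.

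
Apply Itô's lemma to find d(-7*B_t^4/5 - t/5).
d(-7*B_t^4/5 - t/5) = (-42*B_t^2/5 - 1/5) dt + (-28*B_t^3/5) dB_t

Itô's formula for f(t, x): d f(t, B_t) = (f_t + (1/2) f_xx) dt + f_x dB_t. Compute partials of f(t, x) = -t/5 - 7*x^4/5:
  f_t(t,x)  = -1/5
  f_x(t,x)  = -28*x^3/5
  f_xx(t,x) = -84*x^2/5
Assemble drift = f_t + (1/2) f_xx = -42*x^2/5 - 1/5 and diffusion = f_x = -28*x^3/5. Substituting x = B_t:
  d(-7*B_t^4/5 - t/5) = (-42*B_t^2/5 - 1/5) dt + (-28*B_t^3/5) dB_t.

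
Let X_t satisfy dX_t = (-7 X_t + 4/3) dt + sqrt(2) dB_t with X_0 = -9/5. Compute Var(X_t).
Var(X_t) = 1/7 - exp(-14*t)/7

The variance V(t) = Var(X_t) satisfies V'(t) = 2 a V(t) + c^2 with V(0) = 0 (drift coefficient is linear in X, diffusion is constant). With a = -7, c = sqrt(2), the solution is
  V(t) = (c^2 / (2 a)) * (exp(2 a t) - 1)
       = (sqrt(2)^2 / (2*(-7))) * (exp((-14) t) - 1)
       = 1/7 - exp(-14*t)/7.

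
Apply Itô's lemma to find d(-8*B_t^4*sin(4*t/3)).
d(-8*B_t^4*sin(4*t/3)) = (B_t^2*(-32*B_t^2*cos(4*t/3)/3 - 48*sin(4*t/3))) dt + (-32*B_t^3*sin(4*t/3)) dB_t

Itô's formula for f(t, x): d f(t, B_t) = (f_t + (1/2) f_xx) dt + f_x dB_t. Compute partials of f(t, x) = -8*x^4*sin(4*t/3):
  f_t(t,x)  = -32*x^4*cos(4*t/3)/3
  f_x(t,x)  = -32*x^3*sin(4*t/3)
  f_xx(t,x) = -96*x^2*sin(4*t/3)
Assemble drift = f_t + (1/2) f_xx = x^2*(-32*x^2*cos(4*t/3)/3 - 48*sin(4*t/3)) and diffusion = f_x = -32*x^3*sin(4*t/3). Substituting x = B_t:
  d(-8*B_t^4*sin(4*t/3)) = (B_t^2*(-32*B_t^2*cos(4*t/3)/3 - 48*sin(4*t/3))) dt + (-32*B_t^3*sin(4*t/3)) dB_t.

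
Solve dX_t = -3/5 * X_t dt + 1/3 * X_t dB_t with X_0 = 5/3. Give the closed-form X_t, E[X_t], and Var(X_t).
X_t = 5/3 * exp((-59/90) t + (1/3) B_t); E[X_t] = 5*exp(-3*t/5)/3; Var(X_t) = (25*exp(t/9) - 25)*exp(-6*t/5)/9

For GBM dX = mu X dt + sigma X dB with X_0 = x_0, apply Itô to Y = log X: dY = (mu - sigma^2/2) dt + sigma dB, so Y_t = log(x_0) + (mu - sigma^2/2) t + sigma B_t and hence X_t = x_0 * exp((mu - sigma^2/2) t + sigma B_t).
With mu = -3/5, sigma = 1/3, x_0 = 5/3, this gives:
  X_t = 5/3 * exp((-59/90) * t + (1/3) * B_t).
Since sigma*B_t ~ Normal(0, sigma^2 t), E[exp(sigma*B_t)] = exp(sigma^2 t / 2); so E[X_t] = x_0 * exp((mu - sigma^2/2) t) * exp(sigma^2 t / 2) = x_0 * exp(mu t) = 5*exp(-3*t/5)/3.
Var(X_t) = E[X_t^2] - (E[X_t])^2 = x_0^2 * exp(2 mu t) * (exp(sigma^2 t) - 1) = (25*exp(t/9) - 25)*exp(-6*t/5)/9.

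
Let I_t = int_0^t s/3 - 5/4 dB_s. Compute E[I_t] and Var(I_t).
E[I_t] = 0; Var(I_t) = t*(16*t^2 - 180*t + 675)/432

The Itô integral of a deterministic integrand f(s) has mean 0 because each increment f(s) * (B_{s+ds} - B_s) has mean 0. By the Itô isometry:
  Var( int_0^t f(s) dB_s ) = E[ (int_0^t f(s) dB_s)^2 ] = int_0^t f(s)^2 ds.
Here f(s) = s/3 - 5/4, so f(s)^2 = (4*s - 15)^2/144. Integrate:
  int_0^t ((4*s - 15)^2/144) ds = t*(16*t^2 - 180*t + 675)/432.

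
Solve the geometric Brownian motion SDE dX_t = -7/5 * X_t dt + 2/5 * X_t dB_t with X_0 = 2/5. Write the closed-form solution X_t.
X_t = 2/5 * exp((-37/25) * t + (2/5) * B_t)

For GBM dX = mu X dt + sigma X dB with X_0 = x_0, apply Itô to Y = log X: dY = (mu - sigma^2/2) dt + sigma dB, so Y_t = log(x_0) + (mu - sigma^2/2) t + sigma B_t and hence X_t = x_0 * exp((mu - sigma^2/2) t + sigma B_t).
With mu = -7/5, sigma = 2/5, x_0 = 2/5, this gives:
  X_t = 2/5 * exp((-37/25) * t + (2/5) * B_t).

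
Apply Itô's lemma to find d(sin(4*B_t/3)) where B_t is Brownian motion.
d(sin(4*B_t/3)) = (-8*sin(4*B_t/3)/9) dt + (4*cos(4*B_t/3)/3) dB_t

Itô's formula for f(B_t) gives d f(B_t) = f'(B_t) dB_t + (1/2) f''(B_t) dt. Compute derivatives of f(x) = sin(4*x/3):
  f'(x)  = 4*cos(4*x/3)/3
  f''(x) = -16*sin(4*x/3)/9
Substitute x = B_t and multiply the f'' term by 1/2:
  drift     = (1/2) * (-16*sin(4*x/3)/9) evaluated at B_t = -8*sin(4*B_t/3)/9
  diffusion = (4*cos(4*x/3)/3) evaluated at B_t = 4*cos(4*B_t/3)/3
Therefore d(sin(4*B_t/3)) = (-8*sin(4*B_t/3)/9) dt + (4*cos(4*B_t/3)/3) dB_t.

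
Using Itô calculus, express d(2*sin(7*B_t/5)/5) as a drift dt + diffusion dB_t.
d(2*sin(7*B_t/5)/5) = (-49*sin(7*B_t/5)/125) dt + (14*cos(7*B_t/5)/25) dB_t

Itô's formula for f(B_t) gives d f(B_t) = f'(B_t) dB_t + (1/2) f''(B_t) dt. Compute derivatives of f(x) = 2*sin(7*x/5)/5:
  f'(x)  = 14*cos(7*x/5)/25
  f''(x) = -98*sin(7*x/5)/125
Substitute x = B_t and multiply the f'' term by 1/2:
  drift     = (1/2) * (-98*sin(7*x/5)/125) evaluated at B_t = -49*sin(7*B_t/5)/125
  diffusion = (14*cos(7*x/5)/25) evaluated at B_t = 14*cos(7*B_t/5)/25
Therefore d(2*sin(7*B_t/5)/5) = (-49*sin(7*B_t/5)/125) dt + (14*cos(7*B_t/5)/25) dB_t.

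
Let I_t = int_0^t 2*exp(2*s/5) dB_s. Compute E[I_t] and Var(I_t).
E[I_t] = 0; Var(I_t) = 5*exp(4*t/5) - 5

The Itô integral of a deterministic integrand f(s) has mean 0 because each increment f(s) * (B_{s+ds} - B_s) has mean 0. By the Itô isometry:
  Var( int_0^t f(s) dB_s ) = E[ (int_0^t f(s) dB_s)^2 ] = int_0^t f(s)^2 ds.
Here f(s) = 2*exp(2*s/5), so f(s)^2 = 4*exp(4*s/5). Integrate:
  int_0^t (4*exp(4*s/5)) ds = 5*exp(4*t/5) - 5.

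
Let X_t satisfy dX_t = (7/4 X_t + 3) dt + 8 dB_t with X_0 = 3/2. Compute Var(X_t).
Var(X_t) = 128*exp(7*t/2)/7 - 128/7

The variance V(t) = Var(X_t) satisfies V'(t) = 2 a V(t) + c^2 with V(0) = 0 (drift coefficient is linear in X, diffusion is constant). With a = 7/4, c = 8, the solution is
  V(t) = (c^2 / (2 a)) * (exp(2 a t) - 1)
       = (8^2 / (2*(7/4))) * (exp((7/2) t) - 1)
       = 128*exp(7*t/2)/7 - 128/7.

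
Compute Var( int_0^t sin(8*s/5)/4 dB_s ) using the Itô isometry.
Var = t/32 - 5*sin(8*t/5)*cos(8*t/5)/256

The Itô integral of a deterministic integrand f(s) has mean 0 because each increment f(s) * (B_{s+ds} - B_s) has mean 0. By the Itô isometry:
  Var( int_0^t f(s) dB_s ) = E[ (int_0^t f(s) dB_s)^2 ] = int_0^t f(s)^2 ds.
Here f(s) = sin(8*s/5)/4, so f(s)^2 = sin(8*s/5)^2/16. Integrate:
  int_0^t (sin(8*s/5)^2/16) ds = t/32 - 5*sin(8*t/5)*cos(8*t/5)/256.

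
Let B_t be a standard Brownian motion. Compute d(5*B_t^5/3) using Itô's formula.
d(5*B_t^5/3) = (50*B_t^3/3) dt + (25*B_t^4/3) dB_t

Itô's formula for f(B_t) gives d f(B_t) = f'(B_t) dB_t + (1/2) f''(B_t) dt. Compute derivatives of f(x) = 5*x^5/3:
  f'(x)  = 25*x^4/3
  f''(x) = 100*x^3/3
Substitute x = B_t and multiply the f'' term by 1/2:
  drift     = (1/2) * (100*x^3/3) evaluated at B_t = 50*B_t^3/3
  diffusion = (25*x^4/3) evaluated at B_t = 25*B_t^4/3
Therefore d(5*B_t^5/3) = (50*B_t^3/3) dt + (25*B_t^4/3) dB_t.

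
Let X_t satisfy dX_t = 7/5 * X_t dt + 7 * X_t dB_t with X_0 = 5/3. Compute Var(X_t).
Var(X_t) = 25*(exp(49*t) - 1)*exp(14*t/5)/9

For GBM dX = mu X dt + sigma X dB with X_0 = x_0, apply Itô to Y = log X: dY = (mu - sigma^2/2) dt + sigma dB, so Y_t = log(x_0) + (mu - sigma^2/2) t + sigma B_t and hence X_t = x_0 * exp((mu - sigma^2/2) t + sigma B_t).
With mu = 7/5, sigma = 7, x_0 = 5/3, this gives:
  X_t = 5/3 * exp((-231/10) * t + (7) * B_t).
Since sigma*B_t ~ Normal(0, sigma^2 t), E[exp(sigma*B_t)] = exp(sigma^2 t / 2); so E[X_t] = x_0 * exp((mu - sigma^2/2) t) * exp(sigma^2 t / 2) = x_0 * exp(mu t) = 5*exp(7*t/5)/3.
Var(X_t) = E[X_t^2] - (E[X_t])^2 = x_0^2 * exp(2 mu t) * (exp(sigma^2 t) - 1) = 25*(exp(49*t) - 1)*exp(14*t/5)/9.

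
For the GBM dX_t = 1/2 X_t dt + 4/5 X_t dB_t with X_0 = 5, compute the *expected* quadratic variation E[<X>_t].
E[<X>_t] = 400*exp(41*t/25)/41 - 400/41

<X>_t = int_0^t ((4/5) * X_s)^2 ds. Taking expectation inside the integral: E[<X>_t] = (4/5)^2 * int_0^t E[X_s^2] ds. For GBM, E[X_s^2] = x_0^2 * exp((2 mu + sigma^2) s). Integrating:
  E[<X>_t] = (4/5)^2 * 5^2 * (exp((2*(1/2) + (4/5)^2) t) - 1) / (2*(1/2) + (4/5)^2)
           = (4/5)^2 * 5^2 * (exp((41/25) t) - 1) / (41/25) = 400*exp(41*t/25)/41 - 400/41.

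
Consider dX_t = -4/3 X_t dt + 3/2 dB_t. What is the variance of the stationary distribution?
lim Var(X_t) = 27/32

The OU SDE dX = -theta X dt + sigma dB admits the integrating factor exp(theta t): d(exp(theta t) X_t) = sigma exp(theta t) dB_t. Integrating from 0 to t gives X_t = x_0 * exp(-theta t) + sigma * int_0^t exp(-theta (t-s)) dB_s for any initial x_0. The Itô integral has variance (by the Itô isometry) sigma^2 * int_0^t exp(-2 theta (t - s)) ds = sigma^2 * (1 - exp(-2 theta t)) / (2 theta), independent of x_0.
With theta = 4/3, sigma = 3/2:
  Var(X_t) = (3/2)^2 * (1 - exp(-2*4/3 t)) / (2 * 4/3) = 27/32 - 27*exp(-8*t/3)/32.
As t -> infinity, exp(-2*4/3 t) -> 0, so the stationary variance is sigma^2 / (2 theta) = 27/32.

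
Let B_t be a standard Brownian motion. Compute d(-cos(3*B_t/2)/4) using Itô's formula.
d(-cos(3*B_t/2)/4) = (9*cos(3*B_t/2)/32) dt + (3*sin(3*B_t/2)/8) dB_t

Itô's formula for f(B_t) gives d f(B_t) = f'(B_t) dB_t + (1/2) f''(B_t) dt. Compute derivatives of f(x) = -cos(3*x/2)/4:
  f'(x)  = 3*sin(3*x/2)/8
  f''(x) = 9*cos(3*x/2)/16
Substitute x = B_t and multiply the f'' term by 1/2:
  drift     = (1/2) * (9*cos(3*x/2)/16) evaluated at B_t = 9*cos(3*B_t/2)/32
  diffusion = (3*sin(3*x/2)/8) evaluated at B_t = 3*sin(3*B_t/2)/8
Therefore d(-cos(3*B_t/2)/4) = (9*cos(3*B_t/2)/32) dt + (3*sin(3*B_t/2)/8) dB_t.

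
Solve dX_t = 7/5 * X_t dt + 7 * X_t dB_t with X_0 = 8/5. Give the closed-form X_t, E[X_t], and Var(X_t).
X_t = 8/5 * exp((-231/10) t + (7) B_t); E[X_t] = 8*exp(7*t/5)/5; Var(X_t) = 64*(exp(49*t) - 1)*exp(14*t/5)/25

For GBM dX = mu X dt + sigma X dB with X_0 = x_0, apply Itô to Y = log X: dY = (mu - sigma^2/2) dt + sigma dB, so Y_t = log(x_0) + (mu - sigma^2/2) t + sigma B_t and hence X_t = x_0 * exp((mu - sigma^2/2) t + sigma B_t).
With mu = 7/5, sigma = 7, x_0 = 8/5, this gives:
  X_t = 8/5 * exp((-231/10) * t + (7) * B_t).
Since sigma*B_t ~ Normal(0, sigma^2 t), E[exp(sigma*B_t)] = exp(sigma^2 t / 2); so E[X_t] = x_0 * exp((mu - sigma^2/2) t) * exp(sigma^2 t / 2) = x_0 * exp(mu t) = 8*exp(7*t/5)/5.
Var(X_t) = E[X_t^2] - (E[X_t])^2 = x_0^2 * exp(2 mu t) * (exp(sigma^2 t) - 1) = 64*(exp(49*t) - 1)*exp(14*t/5)/25.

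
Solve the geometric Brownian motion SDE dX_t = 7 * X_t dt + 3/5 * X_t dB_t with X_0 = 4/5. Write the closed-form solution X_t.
X_t = 4/5 * exp((341/50) * t + (3/5) * B_t)

For GBM dX = mu X dt + sigma X dB with X_0 = x_0, apply Itô to Y = log X: dY = (mu - sigma^2/2) dt + sigma dB, so Y_t = log(x_0) + (mu - sigma^2/2) t + sigma B_t and hence X_t = x_0 * exp((mu - sigma^2/2) t + sigma B_t).
With mu = 7, sigma = 3/5, x_0 = 4/5, this gives:
  X_t = 4/5 * exp((341/50) * t + (3/5) * B_t).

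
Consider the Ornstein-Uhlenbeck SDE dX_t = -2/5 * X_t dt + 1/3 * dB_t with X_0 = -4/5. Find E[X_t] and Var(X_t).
E[X_t] = -4*exp(-2*t/5)/5; Var(X_t) = 5/36 - 5*exp(-4*t/5)/36

The OU SDE dX = -theta X dt + sigma dB admits the integrating factor exp(theta t): d(exp(theta t) X_t) = sigma exp(theta t) dB_t. Integrating from 0 to t:
  X_t = x_0 * exp(-theta t) + sigma * int_0^t exp(-theta (t-s)) dB_s.
The Itô integral has mean 0 and (by the Itô isometry) variance sigma^2 * int_0^t exp(-2 theta (t - s)) ds = sigma^2 * (1 - exp(-2 theta t)) / (2 theta).
With theta = 2/5, sigma = 1/3, x_0 = -4/5:
  E[X_t] = -4/5 * exp(-2/5 t) = -4*exp(-2*t/5)/5
  Var(X_t) = (1/3)^2 * (1 - exp(-2*2/5 t)) / (2 * 2/5) = 5/36 - 5*exp(-4*t/5)/36.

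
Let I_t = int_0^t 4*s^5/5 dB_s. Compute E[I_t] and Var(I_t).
E[I_t] = 0; Var(I_t) = 16*t^11/275

The Itô integral of a deterministic integrand f(s) has mean 0 because each increment f(s) * (B_{s+ds} - B_s) has mean 0. By the Itô isometry:
  Var( int_0^t f(s) dB_s ) = E[ (int_0^t f(s) dB_s)^2 ] = int_0^t f(s)^2 ds.
Here f(s) = 4*s^5/5, so f(s)^2 = 16*s^10/25. Integrate:
  int_0^t (16*s^10/25) ds = 16*t^11/275.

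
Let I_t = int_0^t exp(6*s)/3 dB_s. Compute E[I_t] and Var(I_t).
E[I_t] = 0; Var(I_t) = exp(12*t)/108 - 1/108

The Itô integral of a deterministic integrand f(s) has mean 0 because each increment f(s) * (B_{s+ds} - B_s) has mean 0. By the Itô isometry:
  Var( int_0^t f(s) dB_s ) = E[ (int_0^t f(s) dB_s)^2 ] = int_0^t f(s)^2 ds.
Here f(s) = exp(6*s)/3, so f(s)^2 = exp(12*s)/9. Integrate:
  int_0^t (exp(12*s)/9) ds = exp(12*t)/108 - 1/108.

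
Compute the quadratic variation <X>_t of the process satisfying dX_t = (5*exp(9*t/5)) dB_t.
<X>_t = 125*exp(18*t/5)/18 - 125/18

For an Itô process dX_t = a(t) dt + b(t) dB_t, the quadratic variation is <X>_t = int_0^t b(s)^2 ds (the drift term does not contribute). Here b(s) = 5*exp(9*s/5), so
  b(s)^2 = 25*exp(18*s/5).
Integrating from 0 to t:
  <X>_t = int_0^t (25*exp(18*s/5)) ds = 125*exp(18*t/5)/18 - 125/18.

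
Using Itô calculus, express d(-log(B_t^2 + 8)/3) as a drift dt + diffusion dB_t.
d(-log(B_t^2 + 8)/3) = ((B_t^2 - 8)/(3*(B_t^2 + 8)^2)) dt + (-2*B_t/(3*B_t^2 + 24)) dB_t

Itô's formula for f(B_t) gives d f(B_t) = f'(B_t) dB_t + (1/2) f''(B_t) dt. Compute derivatives of f(x) = -log(x^2 + 8)/3:
  f'(x)  = -2*x/(3*x^2 + 24)
  f''(x) = 2*(x^2 - 8)/(3*(x^2 + 8)^2)
Substitute x = B_t and multiply the f'' term by 1/2:
  drift     = (1/2) * (2*(x^2 - 8)/(3*(x^2 + 8)^2)) evaluated at B_t = (B_t^2 - 8)/(3*(B_t^2 + 8)^2)
  diffusion = (-2*x/(3*x^2 + 24)) evaluated at B_t = -2*B_t/(3*B_t^2 + 24)
Therefore d(-log(B_t^2 + 8)/3) = ((B_t^2 - 8)/(3*(B_t^2 + 8)^2)) dt + (-2*B_t/(3*B_t^2 + 24)) dB_t.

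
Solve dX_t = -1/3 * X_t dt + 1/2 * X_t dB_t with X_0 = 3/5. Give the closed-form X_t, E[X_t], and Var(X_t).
X_t = 3/5 * exp((-11/24) t + (1/2) B_t); E[X_t] = 3*exp(-t/3)/5; Var(X_t) = (9*exp(t/4) - 9)*exp(-2*t/3)/25

For GBM dX = mu X dt + sigma X dB with X_0 = x_0, apply Itô to Y = log X: dY = (mu - sigma^2/2) dt + sigma dB, so Y_t = log(x_0) + (mu - sigma^2/2) t + sigma B_t and hence X_t = x_0 * exp((mu - sigma^2/2) t + sigma B_t).
With mu = -1/3, sigma = 1/2, x_0 = 3/5, this gives:
  X_t = 3/5 * exp((-11/24) * t + (1/2) * B_t).
Since sigma*B_t ~ Normal(0, sigma^2 t), E[exp(sigma*B_t)] = exp(sigma^2 t / 2); so E[X_t] = x_0 * exp((mu - sigma^2/2) t) * exp(sigma^2 t / 2) = x_0 * exp(mu t) = 3*exp(-t/3)/5.
Var(X_t) = E[X_t^2] - (E[X_t])^2 = x_0^2 * exp(2 mu t) * (exp(sigma^2 t) - 1) = (9*exp(t/4) - 9)*exp(-2*t/3)/25.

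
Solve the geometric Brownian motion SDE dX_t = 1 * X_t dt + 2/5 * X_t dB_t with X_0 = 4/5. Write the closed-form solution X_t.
X_t = 4/5 * exp((23/25) * t + (2/5) * B_t)

For GBM dX = mu X dt + sigma X dB with X_0 = x_0, apply Itô to Y = log X: dY = (mu - sigma^2/2) dt + sigma dB, so Y_t = log(x_0) + (mu - sigma^2/2) t + sigma B_t and hence X_t = x_0 * exp((mu - sigma^2/2) t + sigma B_t).
With mu = 1, sigma = 2/5, x_0 = 4/5, this gives:
  X_t = 4/5 * exp((23/25) * t + (2/5) * B_t).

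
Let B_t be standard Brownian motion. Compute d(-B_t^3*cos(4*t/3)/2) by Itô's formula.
d(-B_t^3*cos(4*t/3)/2) = (B_t*(4*B_t^2*sin(4*t/3) - 9*cos(4*t/3))/6) dt + (-3*B_t^2*cos(4*t/3)/2) dB_t

Itô's formula for f(t, x): d f(t, B_t) = (f_t + (1/2) f_xx) dt + f_x dB_t. Compute partials of f(t, x) = -x^3*cos(4*t/3)/2:
  f_t(t,x)  = 2*x^3*sin(4*t/3)/3
  f_x(t,x)  = -3*x^2*cos(4*t/3)/2
  f_xx(t,x) = -3*x*cos(4*t/3)
Assemble drift = f_t + (1/2) f_xx = x*(4*x^2*sin(4*t/3) - 9*cos(4*t/3))/6 and diffusion = f_x = -3*x^2*cos(4*t/3)/2. Substituting x = B_t:
  d(-B_t^3*cos(4*t/3)/2) = (B_t*(4*B_t^2*sin(4*t/3) - 9*cos(4*t/3))/6) dt + (-3*B_t^2*cos(4*t/3)/2) dB_t.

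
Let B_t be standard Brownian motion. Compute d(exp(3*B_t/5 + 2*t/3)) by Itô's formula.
d(exp(3*B_t/5 + 2*t/3)) = (127*exp(3*B_t/5 + 2*t/3)/150) dt + (3*exp(3*B_t/5 + 2*t/3)/5) dB_t

Itô's formula for f(t, x): d f(t, B_t) = (f_t + (1/2) f_xx) dt + f_x dB_t. Compute partials of f(t, x) = exp(2*t/3 + 3*x/5):
  f_t(t,x)  = 2*exp(2*t/3 + 3*x/5)/3
  f_x(t,x)  = 3*exp(2*t/3 + 3*x/5)/5
  f_xx(t,x) = 9*exp(2*t/3 + 3*x/5)/25
Assemble drift = f_t + (1/2) f_xx = 127*exp(2*t/3 + 3*x/5)/150 and diffusion = f_x = 3*exp(2*t/3 + 3*x/5)/5. Substituting x = B_t:
  d(exp(3*B_t/5 + 2*t/3)) = (127*exp(3*B_t/5 + 2*t/3)/150) dt + (3*exp(3*B_t/5 + 2*t/3)/5) dB_t.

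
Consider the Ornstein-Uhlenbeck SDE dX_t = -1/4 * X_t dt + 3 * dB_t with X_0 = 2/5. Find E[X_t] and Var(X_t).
E[X_t] = 2*exp(-t/4)/5; Var(X_t) = 18 - 18*exp(-t/2)

The OU SDE dX = -theta X dt + sigma dB admits the integrating factor exp(theta t): d(exp(theta t) X_t) = sigma exp(theta t) dB_t. Integrating from 0 to t:
  X_t = x_0 * exp(-theta t) + sigma * int_0^t exp(-theta (t-s)) dB_s.
The Itô integral has mean 0 and (by the Itô isometry) variance sigma^2 * int_0^t exp(-2 theta (t - s)) ds = sigma^2 * (1 - exp(-2 theta t)) / (2 theta).
With theta = 1/4, sigma = 3, x_0 = 2/5:
  E[X_t] = 2/5 * exp(-1/4 t) = 2*exp(-t/4)/5
  Var(X_t) = (3)^2 * (1 - exp(-2*1/4 t)) / (2 * 1/4) = 18 - 18*exp(-t/2).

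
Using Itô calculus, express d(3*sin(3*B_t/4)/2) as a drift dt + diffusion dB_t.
d(3*sin(3*B_t/4)/2) = (-27*sin(3*B_t/4)/64) dt + (9*cos(3*B_t/4)/8) dB_t

Itô's formula for f(B_t) gives d f(B_t) = f'(B_t) dB_t + (1/2) f''(B_t) dt. Compute derivatives of f(x) = 3*sin(3*x/4)/2:
  f'(x)  = 9*cos(3*x/4)/8
  f''(x) = -27*sin(3*x/4)/32
Substitute x = B_t and multiply the f'' term by 1/2:
  drift     = (1/2) * (-27*sin(3*x/4)/32) evaluated at B_t = -27*sin(3*B_t/4)/64
  diffusion = (9*cos(3*x/4)/8) evaluated at B_t = 9*cos(3*B_t/4)/8
Therefore d(3*sin(3*B_t/4)/2) = (-27*sin(3*B_t/4)/64) dt + (9*cos(3*B_t/4)/8) dB_t.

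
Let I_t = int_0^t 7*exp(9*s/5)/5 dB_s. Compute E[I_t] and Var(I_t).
E[I_t] = 0; Var(I_t) = 49*exp(18*t/5)/90 - 49/90

The Itô integral of a deterministic integrand f(s) has mean 0 because each increment f(s) * (B_{s+ds} - B_s) has mean 0. By the Itô isometry:
  Var( int_0^t f(s) dB_s ) = E[ (int_0^t f(s) dB_s)^2 ] = int_0^t f(s)^2 ds.
Here f(s) = 7*exp(9*s/5)/5, so f(s)^2 = 49*exp(18*s/5)/25. Integrate:
  int_0^t (49*exp(18*s/5)/25) ds = 49*exp(18*t/5)/90 - 49/90.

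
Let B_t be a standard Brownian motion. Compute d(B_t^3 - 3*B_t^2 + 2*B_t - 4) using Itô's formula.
d(B_t^3 - 3*B_t^2 + 2*B_t - 4) = (3*B_t - 3) dt + (3*B_t^2 - 6*B_t + 2) dB_t

Itô's formula for f(B_t) gives d f(B_t) = f'(B_t) dB_t + (1/2) f''(B_t) dt. Compute derivatives of f(x) = x^3 - 3*x^2 + 2*x - 4:
  f'(x)  = 3*x^2 - 6*x + 2
  f''(x) = 6*x - 6
Substitute x = B_t and multiply the f'' term by 1/2:
  drift     = (1/2) * (6*x - 6) evaluated at B_t = 3*B_t - 3
  diffusion = (3*x^2 - 6*x + 2) evaluated at B_t = 3*B_t^2 - 6*B_t + 2
Therefore d(B_t^3 - 3*B_t^2 + 2*B_t - 4) = (3*B_t - 3) dt + (3*B_t^2 - 6*B_t + 2) dB_t.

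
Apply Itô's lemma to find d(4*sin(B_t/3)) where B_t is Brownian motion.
d(4*sin(B_t/3)) = (-2*sin(B_t/3)/9) dt + (4*cos(B_t/3)/3) dB_t

Itô's formula for f(B_t) gives d f(B_t) = f'(B_t) dB_t + (1/2) f''(B_t) dt. Compute derivatives of f(x) = 4*sin(x/3):
  f'(x)  = 4*cos(x/3)/3
  f''(x) = -4*sin(x/3)/9
Substitute x = B_t and multiply the f'' term by 1/2:
  drift     = (1/2) * (-4*sin(x/3)/9) evaluated at B_t = -2*sin(B_t/3)/9
  diffusion = (4*cos(x/3)/3) evaluated at B_t = 4*cos(B_t/3)/3
Therefore d(4*sin(B_t/3)) = (-2*sin(B_t/3)/9) dt + (4*cos(B_t/3)/3) dB_t.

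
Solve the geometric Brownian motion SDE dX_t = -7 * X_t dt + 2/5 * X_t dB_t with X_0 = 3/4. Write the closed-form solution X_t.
X_t = 3/4 * exp((-177/25) * t + (2/5) * B_t)

For GBM dX = mu X dt + sigma X dB with X_0 = x_0, apply Itô to Y = log X: dY = (mu - sigma^2/2) dt + sigma dB, so Y_t = log(x_0) + (mu - sigma^2/2) t + sigma B_t and hence X_t = x_0 * exp((mu - sigma^2/2) t + sigma B_t).
With mu = -7, sigma = 2/5, x_0 = 3/4, this gives:
  X_t = 3/4 * exp((-177/25) * t + (2/5) * B_t).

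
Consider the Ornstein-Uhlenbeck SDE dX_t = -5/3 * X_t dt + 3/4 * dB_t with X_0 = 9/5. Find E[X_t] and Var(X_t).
E[X_t] = 9*exp(-5*t/3)/5; Var(X_t) = 27/160 - 27*exp(-10*t/3)/160

The OU SDE dX = -theta X dt + sigma dB admits the integrating factor exp(theta t): d(exp(theta t) X_t) = sigma exp(theta t) dB_t. Integrating from 0 to t:
  X_t = x_0 * exp(-theta t) + sigma * int_0^t exp(-theta (t-s)) dB_s.
The Itô integral has mean 0 and (by the Itô isometry) variance sigma^2 * int_0^t exp(-2 theta (t - s)) ds = sigma^2 * (1 - exp(-2 theta t)) / (2 theta).
With theta = 5/3, sigma = 3/4, x_0 = 9/5:
  E[X_t] = 9/5 * exp(-5/3 t) = 9*exp(-5*t/3)/5
  Var(X_t) = (3/4)^2 * (1 - exp(-2*5/3 t)) / (2 * 5/3) = 27/160 - 27*exp(-10*t/3)/160.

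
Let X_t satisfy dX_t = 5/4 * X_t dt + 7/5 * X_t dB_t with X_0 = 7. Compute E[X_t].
E[X_t] = 7*exp(5*t/4)

For GBM dX = mu X dt + sigma X dB with X_0 = x_0, apply Itô to Y = log X: dY = (mu - sigma^2/2) dt + sigma dB, so Y_t = log(x_0) + (mu - sigma^2/2) t + sigma B_t and hence X_t = x_0 * exp((mu - sigma^2/2) t + sigma B_t).
With mu = 5/4, sigma = 7/5, x_0 = 7, this gives:
  X_t = 7 * exp((27/100) * t + (7/5) * B_t).
Since sigma*B_t ~ Normal(0, sigma^2 t), E[exp(sigma*B_t)] = exp(sigma^2 t / 2); so E[X_t] = x_0 * exp((mu - sigma^2/2) t) * exp(sigma^2 t / 2) = x_0 * exp(mu t) = 7*exp(5*t/4).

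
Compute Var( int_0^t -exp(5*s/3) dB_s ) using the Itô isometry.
Var = 3*exp(10*t/3)/10 - 3/10

The Itô integral of a deterministic integrand f(s) has mean 0 because each increment f(s) * (B_{s+ds} - B_s) has mean 0. By the Itô isometry:
  Var( int_0^t f(s) dB_s ) = E[ (int_0^t f(s) dB_s)^2 ] = int_0^t f(s)^2 ds.
Here f(s) = -exp(5*s/3), so f(s)^2 = exp(10*s/3). Integrate:
  int_0^t (exp(10*s/3)) ds = 3*exp(10*t/3)/10 - 3/10.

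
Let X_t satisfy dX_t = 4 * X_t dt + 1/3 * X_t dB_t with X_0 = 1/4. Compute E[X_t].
E[X_t] = exp(4*t)/4

For GBM dX = mu X dt + sigma X dB with X_0 = x_0, apply Itô to Y = log X: dY = (mu - sigma^2/2) dt + sigma dB, so Y_t = log(x_0) + (mu - sigma^2/2) t + sigma B_t and hence X_t = x_0 * exp((mu - sigma^2/2) t + sigma B_t).
With mu = 4, sigma = 1/3, x_0 = 1/4, this gives:
  X_t = 1/4 * exp((71/18) * t + (1/3) * B_t).
Since sigma*B_t ~ Normal(0, sigma^2 t), E[exp(sigma*B_t)] = exp(sigma^2 t / 2); so E[X_t] = x_0 * exp((mu - sigma^2/2) t) * exp(sigma^2 t / 2) = x_0 * exp(mu t) = exp(4*t)/4.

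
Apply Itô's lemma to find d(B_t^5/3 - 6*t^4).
d(B_t^5/3 - 6*t^4) = (10*B_t^3/3 - 24*t^3) dt + (5*B_t^4/3) dB_t

Itô's formula for f(t, x): d f(t, B_t) = (f_t + (1/2) f_xx) dt + f_x dB_t. Compute partials of f(t, x) = -6*t^4 + x^5/3:
  f_t(t,x)  = -24*t^3
  f_x(t,x)  = 5*x^4/3
  f_xx(t,x) = 20*x^3/3
Assemble drift = f_t + (1/2) f_xx = -24*t^3 + 10*x^3/3 and diffusion = f_x = 5*x^4/3. Substituting x = B_t:
  d(B_t^5/3 - 6*t^4) = (10*B_t^3/3 - 24*t^3) dt + (5*B_t^4/3) dB_t.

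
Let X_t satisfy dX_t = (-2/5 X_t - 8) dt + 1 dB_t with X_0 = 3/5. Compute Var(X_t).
Var(X_t) = 5/4 - 5*exp(-4*t/5)/4

The variance V(t) = Var(X_t) satisfies V'(t) = 2 a V(t) + c^2 with V(0) = 0 (drift coefficient is linear in X, diffusion is constant). With a = -2/5, c = 1, the solution is
  V(t) = (c^2 / (2 a)) * (exp(2 a t) - 1)
       = (1^2 / (2*(-2/5))) * (exp((-4/5) t) - 1)
       = 5/4 - 5*exp(-4*t/5)/4.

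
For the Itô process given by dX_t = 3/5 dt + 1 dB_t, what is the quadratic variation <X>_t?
<X>_t = t

For an Itô process dX_t = a(t) dt + b(t) dB_t, the quadratic variation is <X>_t = int_0^t b(s)^2 ds (the drift term does not contribute). Here b(s) = 1, so
  b(s)^2 = 1.
Integrating from 0 to t:
  <X>_t = int_0^t (1) ds = t.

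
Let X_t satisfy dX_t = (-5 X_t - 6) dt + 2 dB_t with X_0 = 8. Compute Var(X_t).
Var(X_t) = 2/5 - 2*exp(-10*t)/5

The variance V(t) = Var(X_t) satisfies V'(t) = 2 a V(t) + c^2 with V(0) = 0 (drift coefficient is linear in X, diffusion is constant). With a = -5, c = 2, the solution is
  V(t) = (c^2 / (2 a)) * (exp(2 a t) - 1)
       = (2^2 / (2*(-5))) * (exp((-10) t) - 1)
       = 2/5 - 2*exp(-10*t)/5.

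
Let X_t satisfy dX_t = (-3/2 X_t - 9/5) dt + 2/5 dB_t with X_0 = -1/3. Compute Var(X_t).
Var(X_t) = 4/75 - 4*exp(-3*t)/75

The variance V(t) = Var(X_t) satisfies V'(t) = 2 a V(t) + c^2 with V(0) = 0 (drift coefficient is linear in X, diffusion is constant). With a = -3/2, c = 2/5, the solution is
  V(t) = (c^2 / (2 a)) * (exp(2 a t) - 1)
       = ((2/5)^2 / (2*(-3/2))) * (exp((-3) t) - 1)
       = 4/75 - 4*exp(-3*t)/75.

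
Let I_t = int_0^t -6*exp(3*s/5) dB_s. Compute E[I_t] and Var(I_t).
E[I_t] = 0; Var(I_t) = 30*exp(6*t/5) - 30

The Itô integral of a deterministic integrand f(s) has mean 0 because each increment f(s) * (B_{s+ds} - B_s) has mean 0. By the Itô isometry:
  Var( int_0^t f(s) dB_s ) = E[ (int_0^t f(s) dB_s)^2 ] = int_0^t f(s)^2 ds.
Here f(s) = -6*exp(3*s/5), so f(s)^2 = 36*exp(6*s/5). Integrate:
  int_0^t (36*exp(6*s/5)) ds = 30*exp(6*t/5) - 30.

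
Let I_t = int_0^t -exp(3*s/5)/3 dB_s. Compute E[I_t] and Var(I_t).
E[I_t] = 0; Var(I_t) = 5*exp(6*t/5)/54 - 5/54

The Itô integral of a deterministic integrand f(s) has mean 0 because each increment f(s) * (B_{s+ds} - B_s) has mean 0. By the Itô isometry:
  Var( int_0^t f(s) dB_s ) = E[ (int_0^t f(s) dB_s)^2 ] = int_0^t f(s)^2 ds.
Here f(s) = -exp(3*s/5)/3, so f(s)^2 = exp(6*s/5)/9. Integrate:
  int_0^t (exp(6*s/5)/9) ds = 5*exp(6*t/5)/54 - 5/54.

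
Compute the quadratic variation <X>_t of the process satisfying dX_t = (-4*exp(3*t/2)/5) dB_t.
<X>_t = 16*exp(3*t)/75 - 16/75

For an Itô process dX_t = a(t) dt + b(t) dB_t, the quadratic variation is <X>_t = int_0^t b(s)^2 ds (the drift term does not contribute). Here b(s) = -4*exp(3*s/2)/5, so
  b(s)^2 = 16*exp(3*s)/25.
Integrating from 0 to t:
  <X>_t = int_0^t (16*exp(3*s)/25) ds = 16*exp(3*t)/75 - 16/75.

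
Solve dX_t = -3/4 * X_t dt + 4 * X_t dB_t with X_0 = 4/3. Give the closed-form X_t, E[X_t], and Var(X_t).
X_t = 4/3 * exp((-35/4) t + (4) B_t); E[X_t] = 4*exp(-3*t/4)/3; Var(X_t) = (16*exp(16*t) - 16)*exp(-3*t/2)/9

For GBM dX = mu X dt + sigma X dB with X_0 = x_0, apply Itô to Y = log X: dY = (mu - sigma^2/2) dt + sigma dB, so Y_t = log(x_0) + (mu - sigma^2/2) t + sigma B_t and hence X_t = x_0 * exp((mu - sigma^2/2) t + sigma B_t).
With mu = -3/4, sigma = 4, x_0 = 4/3, this gives:
  X_t = 4/3 * exp((-35/4) * t + (4) * B_t).
Since sigma*B_t ~ Normal(0, sigma^2 t), E[exp(sigma*B_t)] = exp(sigma^2 t / 2); so E[X_t] = x_0 * exp((mu - sigma^2/2) t) * exp(sigma^2 t / 2) = x_0 * exp(mu t) = 4*exp(-3*t/4)/3.
Var(X_t) = E[X_t^2] - (E[X_t])^2 = x_0^2 * exp(2 mu t) * (exp(sigma^2 t) - 1) = (16*exp(16*t) - 16)*exp(-3*t/2)/9.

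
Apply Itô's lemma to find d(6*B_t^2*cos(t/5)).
d(6*B_t^2*cos(t/5)) = (-6*B_t^2*sin(t/5)/5 + 6*cos(t/5)) dt + (12*B_t*cos(t/5)) dB_t

Itô's formula for f(t, x): d f(t, B_t) = (f_t + (1/2) f_xx) dt + f_x dB_t. Compute partials of f(t, x) = 6*x^2*cos(t/5):
  f_t(t,x)  = -6*x^2*sin(t/5)/5
  f_x(t,x)  = 12*x*cos(t/5)
  f_xx(t,x) = 12*cos(t/5)
Assemble drift = f_t + (1/2) f_xx = -6*x^2*sin(t/5)/5 + 6*cos(t/5) and diffusion = f_x = 12*x*cos(t/5). Substituting x = B_t:
  d(6*B_t^2*cos(t/5)) = (-6*B_t^2*sin(t/5)/5 + 6*cos(t/5)) dt + (12*B_t*cos(t/5)) dB_t.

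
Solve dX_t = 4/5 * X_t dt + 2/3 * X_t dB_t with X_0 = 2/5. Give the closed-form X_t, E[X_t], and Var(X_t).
X_t = 2/5 * exp((26/45) t + (2/3) B_t); E[X_t] = 2*exp(4*t/5)/5; Var(X_t) = 4*(exp(4*t/9) - 1)*exp(8*t/5)/25

For GBM dX = mu X dt + sigma X dB with X_0 = x_0, apply Itô to Y = log X: dY = (mu - sigma^2/2) dt + sigma dB, so Y_t = log(x_0) + (mu - sigma^2/2) t + sigma B_t and hence X_t = x_0 * exp((mu - sigma^2/2) t + sigma B_t).
With mu = 4/5, sigma = 2/3, x_0 = 2/5, this gives:
  X_t = 2/5 * exp((26/45) * t + (2/3) * B_t).
Since sigma*B_t ~ Normal(0, sigma^2 t), E[exp(sigma*B_t)] = exp(sigma^2 t / 2); so E[X_t] = x_0 * exp((mu - sigma^2/2) t) * exp(sigma^2 t / 2) = x_0 * exp(mu t) = 2*exp(4*t/5)/5.
Var(X_t) = E[X_t^2] - (E[X_t])^2 = x_0^2 * exp(2 mu t) * (exp(sigma^2 t) - 1) = 4*(exp(4*t/9) - 1)*exp(8*t/5)/25.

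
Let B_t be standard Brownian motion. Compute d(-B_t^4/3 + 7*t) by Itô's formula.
d(-B_t^4/3 + 7*t) = (7 - 2*B_t^2) dt + (-4*B_t^3/3) dB_t

Itô's formula for f(t, x): d f(t, B_t) = (f_t + (1/2) f_xx) dt + f_x dB_t. Compute partials of f(t, x) = 7*t - x^4/3:
  f_t(t,x)  = 7
  f_x(t,x)  = -4*x^3/3
  f_xx(t,x) = -4*x^2
Assemble drift = f_t + (1/2) f_xx = 7 - 2*x^2 and diffusion = f_x = -4*x^3/3. Substituting x = B_t:
  d(-B_t^4/3 + 7*t) = (7 - 2*B_t^2) dt + (-4*B_t^3/3) dB_t.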